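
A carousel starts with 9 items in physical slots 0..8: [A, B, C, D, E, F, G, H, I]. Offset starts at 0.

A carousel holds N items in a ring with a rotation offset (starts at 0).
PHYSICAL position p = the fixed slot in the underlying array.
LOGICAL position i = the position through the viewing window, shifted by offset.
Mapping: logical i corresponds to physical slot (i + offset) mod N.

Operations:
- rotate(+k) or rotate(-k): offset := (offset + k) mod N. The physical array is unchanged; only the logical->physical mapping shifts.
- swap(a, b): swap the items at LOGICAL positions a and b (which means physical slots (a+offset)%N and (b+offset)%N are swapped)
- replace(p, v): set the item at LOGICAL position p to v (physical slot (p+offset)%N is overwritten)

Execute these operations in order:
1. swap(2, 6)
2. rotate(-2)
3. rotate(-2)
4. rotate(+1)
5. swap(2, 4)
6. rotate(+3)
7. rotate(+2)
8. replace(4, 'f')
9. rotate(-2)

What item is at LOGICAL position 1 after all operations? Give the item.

Answer: I

Derivation:
After op 1 (swap(2, 6)): offset=0, physical=[A,B,G,D,E,F,C,H,I], logical=[A,B,G,D,E,F,C,H,I]
After op 2 (rotate(-2)): offset=7, physical=[A,B,G,D,E,F,C,H,I], logical=[H,I,A,B,G,D,E,F,C]
After op 3 (rotate(-2)): offset=5, physical=[A,B,G,D,E,F,C,H,I], logical=[F,C,H,I,A,B,G,D,E]
After op 4 (rotate(+1)): offset=6, physical=[A,B,G,D,E,F,C,H,I], logical=[C,H,I,A,B,G,D,E,F]
After op 5 (swap(2, 4)): offset=6, physical=[A,I,G,D,E,F,C,H,B], logical=[C,H,B,A,I,G,D,E,F]
After op 6 (rotate(+3)): offset=0, physical=[A,I,G,D,E,F,C,H,B], logical=[A,I,G,D,E,F,C,H,B]
After op 7 (rotate(+2)): offset=2, physical=[A,I,G,D,E,F,C,H,B], logical=[G,D,E,F,C,H,B,A,I]
After op 8 (replace(4, 'f')): offset=2, physical=[A,I,G,D,E,F,f,H,B], logical=[G,D,E,F,f,H,B,A,I]
After op 9 (rotate(-2)): offset=0, physical=[A,I,G,D,E,F,f,H,B], logical=[A,I,G,D,E,F,f,H,B]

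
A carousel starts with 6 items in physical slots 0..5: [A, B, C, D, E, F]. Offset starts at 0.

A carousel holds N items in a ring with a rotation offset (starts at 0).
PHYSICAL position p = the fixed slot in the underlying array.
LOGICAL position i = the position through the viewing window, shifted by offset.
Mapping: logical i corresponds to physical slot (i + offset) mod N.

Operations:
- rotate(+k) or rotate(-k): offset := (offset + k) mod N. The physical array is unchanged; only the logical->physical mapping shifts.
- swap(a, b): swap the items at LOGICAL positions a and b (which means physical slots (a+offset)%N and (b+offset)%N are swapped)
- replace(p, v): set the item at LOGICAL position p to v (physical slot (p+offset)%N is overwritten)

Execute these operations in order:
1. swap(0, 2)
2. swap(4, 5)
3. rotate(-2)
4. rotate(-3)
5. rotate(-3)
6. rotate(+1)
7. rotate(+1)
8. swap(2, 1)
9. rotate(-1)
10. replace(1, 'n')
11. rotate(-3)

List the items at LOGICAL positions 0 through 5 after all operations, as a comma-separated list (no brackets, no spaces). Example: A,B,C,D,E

After op 1 (swap(0, 2)): offset=0, physical=[C,B,A,D,E,F], logical=[C,B,A,D,E,F]
After op 2 (swap(4, 5)): offset=0, physical=[C,B,A,D,F,E], logical=[C,B,A,D,F,E]
After op 3 (rotate(-2)): offset=4, physical=[C,B,A,D,F,E], logical=[F,E,C,B,A,D]
After op 4 (rotate(-3)): offset=1, physical=[C,B,A,D,F,E], logical=[B,A,D,F,E,C]
After op 5 (rotate(-3)): offset=4, physical=[C,B,A,D,F,E], logical=[F,E,C,B,A,D]
After op 6 (rotate(+1)): offset=5, physical=[C,B,A,D,F,E], logical=[E,C,B,A,D,F]
After op 7 (rotate(+1)): offset=0, physical=[C,B,A,D,F,E], logical=[C,B,A,D,F,E]
After op 8 (swap(2, 1)): offset=0, physical=[C,A,B,D,F,E], logical=[C,A,B,D,F,E]
After op 9 (rotate(-1)): offset=5, physical=[C,A,B,D,F,E], logical=[E,C,A,B,D,F]
After op 10 (replace(1, 'n')): offset=5, physical=[n,A,B,D,F,E], logical=[E,n,A,B,D,F]
After op 11 (rotate(-3)): offset=2, physical=[n,A,B,D,F,E], logical=[B,D,F,E,n,A]

Answer: B,D,F,E,n,A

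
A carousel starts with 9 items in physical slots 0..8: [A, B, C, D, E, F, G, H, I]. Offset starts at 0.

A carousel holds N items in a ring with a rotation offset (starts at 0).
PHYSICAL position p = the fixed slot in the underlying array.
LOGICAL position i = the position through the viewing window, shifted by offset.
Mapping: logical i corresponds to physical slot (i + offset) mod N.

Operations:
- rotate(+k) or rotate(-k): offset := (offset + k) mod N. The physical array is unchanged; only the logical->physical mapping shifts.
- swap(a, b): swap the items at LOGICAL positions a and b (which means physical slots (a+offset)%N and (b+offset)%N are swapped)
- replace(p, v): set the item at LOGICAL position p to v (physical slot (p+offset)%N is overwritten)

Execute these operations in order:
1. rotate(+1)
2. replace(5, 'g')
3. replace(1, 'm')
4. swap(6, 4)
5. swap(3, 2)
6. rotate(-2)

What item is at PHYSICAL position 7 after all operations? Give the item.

After op 1 (rotate(+1)): offset=1, physical=[A,B,C,D,E,F,G,H,I], logical=[B,C,D,E,F,G,H,I,A]
After op 2 (replace(5, 'g')): offset=1, physical=[A,B,C,D,E,F,g,H,I], logical=[B,C,D,E,F,g,H,I,A]
After op 3 (replace(1, 'm')): offset=1, physical=[A,B,m,D,E,F,g,H,I], logical=[B,m,D,E,F,g,H,I,A]
After op 4 (swap(6, 4)): offset=1, physical=[A,B,m,D,E,H,g,F,I], logical=[B,m,D,E,H,g,F,I,A]
After op 5 (swap(3, 2)): offset=1, physical=[A,B,m,E,D,H,g,F,I], logical=[B,m,E,D,H,g,F,I,A]
After op 6 (rotate(-2)): offset=8, physical=[A,B,m,E,D,H,g,F,I], logical=[I,A,B,m,E,D,H,g,F]

Answer: F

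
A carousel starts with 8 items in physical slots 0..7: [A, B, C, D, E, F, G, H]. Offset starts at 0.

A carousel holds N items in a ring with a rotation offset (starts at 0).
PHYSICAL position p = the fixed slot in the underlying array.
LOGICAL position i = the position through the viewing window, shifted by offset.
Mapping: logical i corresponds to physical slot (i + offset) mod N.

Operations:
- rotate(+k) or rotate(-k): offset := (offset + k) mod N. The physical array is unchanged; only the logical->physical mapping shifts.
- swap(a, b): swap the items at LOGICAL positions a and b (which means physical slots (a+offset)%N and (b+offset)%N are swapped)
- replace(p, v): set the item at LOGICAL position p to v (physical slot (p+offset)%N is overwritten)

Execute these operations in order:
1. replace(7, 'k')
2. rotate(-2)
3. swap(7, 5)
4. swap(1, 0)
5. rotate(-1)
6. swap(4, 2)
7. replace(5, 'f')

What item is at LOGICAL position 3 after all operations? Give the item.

After op 1 (replace(7, 'k')): offset=0, physical=[A,B,C,D,E,F,G,k], logical=[A,B,C,D,E,F,G,k]
After op 2 (rotate(-2)): offset=6, physical=[A,B,C,D,E,F,G,k], logical=[G,k,A,B,C,D,E,F]
After op 3 (swap(7, 5)): offset=6, physical=[A,B,C,F,E,D,G,k], logical=[G,k,A,B,C,F,E,D]
After op 4 (swap(1, 0)): offset=6, physical=[A,B,C,F,E,D,k,G], logical=[k,G,A,B,C,F,E,D]
After op 5 (rotate(-1)): offset=5, physical=[A,B,C,F,E,D,k,G], logical=[D,k,G,A,B,C,F,E]
After op 6 (swap(4, 2)): offset=5, physical=[A,G,C,F,E,D,k,B], logical=[D,k,B,A,G,C,F,E]
After op 7 (replace(5, 'f')): offset=5, physical=[A,G,f,F,E,D,k,B], logical=[D,k,B,A,G,f,F,E]

Answer: A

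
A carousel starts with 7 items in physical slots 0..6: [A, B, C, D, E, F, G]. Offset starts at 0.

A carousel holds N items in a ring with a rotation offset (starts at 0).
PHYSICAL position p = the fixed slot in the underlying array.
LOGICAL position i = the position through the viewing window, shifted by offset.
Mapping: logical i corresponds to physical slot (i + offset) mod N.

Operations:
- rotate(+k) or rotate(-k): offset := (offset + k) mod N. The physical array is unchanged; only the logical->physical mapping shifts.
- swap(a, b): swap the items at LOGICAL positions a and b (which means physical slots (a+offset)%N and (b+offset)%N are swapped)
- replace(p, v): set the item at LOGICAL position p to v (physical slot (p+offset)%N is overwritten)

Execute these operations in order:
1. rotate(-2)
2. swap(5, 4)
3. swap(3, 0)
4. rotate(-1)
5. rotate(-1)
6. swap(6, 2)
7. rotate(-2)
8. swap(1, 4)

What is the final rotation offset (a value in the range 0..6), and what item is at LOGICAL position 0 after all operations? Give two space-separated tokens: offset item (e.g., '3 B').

Answer: 1 F

Derivation:
After op 1 (rotate(-2)): offset=5, physical=[A,B,C,D,E,F,G], logical=[F,G,A,B,C,D,E]
After op 2 (swap(5, 4)): offset=5, physical=[A,B,D,C,E,F,G], logical=[F,G,A,B,D,C,E]
After op 3 (swap(3, 0)): offset=5, physical=[A,F,D,C,E,B,G], logical=[B,G,A,F,D,C,E]
After op 4 (rotate(-1)): offset=4, physical=[A,F,D,C,E,B,G], logical=[E,B,G,A,F,D,C]
After op 5 (rotate(-1)): offset=3, physical=[A,F,D,C,E,B,G], logical=[C,E,B,G,A,F,D]
After op 6 (swap(6, 2)): offset=3, physical=[A,F,B,C,E,D,G], logical=[C,E,D,G,A,F,B]
After op 7 (rotate(-2)): offset=1, physical=[A,F,B,C,E,D,G], logical=[F,B,C,E,D,G,A]
After op 8 (swap(1, 4)): offset=1, physical=[A,F,D,C,E,B,G], logical=[F,D,C,E,B,G,A]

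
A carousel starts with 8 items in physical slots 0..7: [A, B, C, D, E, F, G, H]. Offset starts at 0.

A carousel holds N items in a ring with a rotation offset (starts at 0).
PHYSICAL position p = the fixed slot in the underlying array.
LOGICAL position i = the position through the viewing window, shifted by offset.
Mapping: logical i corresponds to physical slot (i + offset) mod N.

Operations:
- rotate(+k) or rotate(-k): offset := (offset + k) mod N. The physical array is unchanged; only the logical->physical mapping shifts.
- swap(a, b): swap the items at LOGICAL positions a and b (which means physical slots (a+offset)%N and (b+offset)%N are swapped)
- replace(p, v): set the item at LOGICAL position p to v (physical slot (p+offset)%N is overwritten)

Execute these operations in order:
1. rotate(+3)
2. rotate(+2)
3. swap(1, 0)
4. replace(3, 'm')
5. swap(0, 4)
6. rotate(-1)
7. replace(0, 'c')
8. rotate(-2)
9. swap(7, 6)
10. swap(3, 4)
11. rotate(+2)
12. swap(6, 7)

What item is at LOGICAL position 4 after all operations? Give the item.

After op 1 (rotate(+3)): offset=3, physical=[A,B,C,D,E,F,G,H], logical=[D,E,F,G,H,A,B,C]
After op 2 (rotate(+2)): offset=5, physical=[A,B,C,D,E,F,G,H], logical=[F,G,H,A,B,C,D,E]
After op 3 (swap(1, 0)): offset=5, physical=[A,B,C,D,E,G,F,H], logical=[G,F,H,A,B,C,D,E]
After op 4 (replace(3, 'm')): offset=5, physical=[m,B,C,D,E,G,F,H], logical=[G,F,H,m,B,C,D,E]
After op 5 (swap(0, 4)): offset=5, physical=[m,G,C,D,E,B,F,H], logical=[B,F,H,m,G,C,D,E]
After op 6 (rotate(-1)): offset=4, physical=[m,G,C,D,E,B,F,H], logical=[E,B,F,H,m,G,C,D]
After op 7 (replace(0, 'c')): offset=4, physical=[m,G,C,D,c,B,F,H], logical=[c,B,F,H,m,G,C,D]
After op 8 (rotate(-2)): offset=2, physical=[m,G,C,D,c,B,F,H], logical=[C,D,c,B,F,H,m,G]
After op 9 (swap(7, 6)): offset=2, physical=[G,m,C,D,c,B,F,H], logical=[C,D,c,B,F,H,G,m]
After op 10 (swap(3, 4)): offset=2, physical=[G,m,C,D,c,F,B,H], logical=[C,D,c,F,B,H,G,m]
After op 11 (rotate(+2)): offset=4, physical=[G,m,C,D,c,F,B,H], logical=[c,F,B,H,G,m,C,D]
After op 12 (swap(6, 7)): offset=4, physical=[G,m,D,C,c,F,B,H], logical=[c,F,B,H,G,m,D,C]

Answer: G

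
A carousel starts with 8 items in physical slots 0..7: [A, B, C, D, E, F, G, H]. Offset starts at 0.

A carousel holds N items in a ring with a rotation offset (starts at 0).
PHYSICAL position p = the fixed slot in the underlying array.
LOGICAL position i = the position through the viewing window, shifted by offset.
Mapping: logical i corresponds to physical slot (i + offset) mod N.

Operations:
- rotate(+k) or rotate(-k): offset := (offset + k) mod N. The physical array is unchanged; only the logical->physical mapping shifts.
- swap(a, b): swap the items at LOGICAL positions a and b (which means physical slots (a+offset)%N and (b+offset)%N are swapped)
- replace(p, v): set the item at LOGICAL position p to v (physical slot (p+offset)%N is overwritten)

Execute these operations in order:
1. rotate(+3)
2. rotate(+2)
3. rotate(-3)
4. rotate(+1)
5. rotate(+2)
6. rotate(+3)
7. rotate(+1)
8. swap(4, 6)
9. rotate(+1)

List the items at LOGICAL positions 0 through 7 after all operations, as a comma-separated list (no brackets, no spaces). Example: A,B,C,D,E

After op 1 (rotate(+3)): offset=3, physical=[A,B,C,D,E,F,G,H], logical=[D,E,F,G,H,A,B,C]
After op 2 (rotate(+2)): offset=5, physical=[A,B,C,D,E,F,G,H], logical=[F,G,H,A,B,C,D,E]
After op 3 (rotate(-3)): offset=2, physical=[A,B,C,D,E,F,G,H], logical=[C,D,E,F,G,H,A,B]
After op 4 (rotate(+1)): offset=3, physical=[A,B,C,D,E,F,G,H], logical=[D,E,F,G,H,A,B,C]
After op 5 (rotate(+2)): offset=5, physical=[A,B,C,D,E,F,G,H], logical=[F,G,H,A,B,C,D,E]
After op 6 (rotate(+3)): offset=0, physical=[A,B,C,D,E,F,G,H], logical=[A,B,C,D,E,F,G,H]
After op 7 (rotate(+1)): offset=1, physical=[A,B,C,D,E,F,G,H], logical=[B,C,D,E,F,G,H,A]
After op 8 (swap(4, 6)): offset=1, physical=[A,B,C,D,E,H,G,F], logical=[B,C,D,E,H,G,F,A]
After op 9 (rotate(+1)): offset=2, physical=[A,B,C,D,E,H,G,F], logical=[C,D,E,H,G,F,A,B]

Answer: C,D,E,H,G,F,A,B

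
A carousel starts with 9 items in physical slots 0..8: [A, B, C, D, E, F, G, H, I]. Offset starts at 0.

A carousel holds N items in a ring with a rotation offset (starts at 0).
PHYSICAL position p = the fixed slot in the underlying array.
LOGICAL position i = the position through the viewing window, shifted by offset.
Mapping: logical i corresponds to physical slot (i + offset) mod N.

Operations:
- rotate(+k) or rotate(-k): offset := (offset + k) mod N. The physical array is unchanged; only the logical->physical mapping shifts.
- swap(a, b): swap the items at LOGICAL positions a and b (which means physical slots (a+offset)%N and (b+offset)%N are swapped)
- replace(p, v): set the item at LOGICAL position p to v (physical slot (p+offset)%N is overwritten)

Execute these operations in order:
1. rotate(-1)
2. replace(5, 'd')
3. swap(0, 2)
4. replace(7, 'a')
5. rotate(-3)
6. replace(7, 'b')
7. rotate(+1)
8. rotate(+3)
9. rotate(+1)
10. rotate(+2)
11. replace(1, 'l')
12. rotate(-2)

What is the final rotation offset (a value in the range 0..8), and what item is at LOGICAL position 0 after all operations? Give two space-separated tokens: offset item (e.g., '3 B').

Answer: 1 I

Derivation:
After op 1 (rotate(-1)): offset=8, physical=[A,B,C,D,E,F,G,H,I], logical=[I,A,B,C,D,E,F,G,H]
After op 2 (replace(5, 'd')): offset=8, physical=[A,B,C,D,d,F,G,H,I], logical=[I,A,B,C,D,d,F,G,H]
After op 3 (swap(0, 2)): offset=8, physical=[A,I,C,D,d,F,G,H,B], logical=[B,A,I,C,D,d,F,G,H]
After op 4 (replace(7, 'a')): offset=8, physical=[A,I,C,D,d,F,a,H,B], logical=[B,A,I,C,D,d,F,a,H]
After op 5 (rotate(-3)): offset=5, physical=[A,I,C,D,d,F,a,H,B], logical=[F,a,H,B,A,I,C,D,d]
After op 6 (replace(7, 'b')): offset=5, physical=[A,I,C,b,d,F,a,H,B], logical=[F,a,H,B,A,I,C,b,d]
After op 7 (rotate(+1)): offset=6, physical=[A,I,C,b,d,F,a,H,B], logical=[a,H,B,A,I,C,b,d,F]
After op 8 (rotate(+3)): offset=0, physical=[A,I,C,b,d,F,a,H,B], logical=[A,I,C,b,d,F,a,H,B]
After op 9 (rotate(+1)): offset=1, physical=[A,I,C,b,d,F,a,H,B], logical=[I,C,b,d,F,a,H,B,A]
After op 10 (rotate(+2)): offset=3, physical=[A,I,C,b,d,F,a,H,B], logical=[b,d,F,a,H,B,A,I,C]
After op 11 (replace(1, 'l')): offset=3, physical=[A,I,C,b,l,F,a,H,B], logical=[b,l,F,a,H,B,A,I,C]
After op 12 (rotate(-2)): offset=1, physical=[A,I,C,b,l,F,a,H,B], logical=[I,C,b,l,F,a,H,B,A]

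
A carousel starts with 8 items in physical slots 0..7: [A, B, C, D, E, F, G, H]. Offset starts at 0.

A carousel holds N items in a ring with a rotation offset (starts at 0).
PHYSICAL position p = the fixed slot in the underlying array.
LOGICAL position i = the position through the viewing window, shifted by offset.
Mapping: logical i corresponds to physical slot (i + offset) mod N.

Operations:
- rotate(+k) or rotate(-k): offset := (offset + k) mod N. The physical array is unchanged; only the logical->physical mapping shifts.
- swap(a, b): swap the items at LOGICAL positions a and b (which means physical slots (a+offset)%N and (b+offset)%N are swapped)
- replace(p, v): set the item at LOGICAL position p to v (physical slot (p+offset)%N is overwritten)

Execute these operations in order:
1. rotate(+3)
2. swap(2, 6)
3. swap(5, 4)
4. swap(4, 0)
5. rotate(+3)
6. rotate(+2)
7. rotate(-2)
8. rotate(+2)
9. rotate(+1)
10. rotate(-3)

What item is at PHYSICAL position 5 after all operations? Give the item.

After op 1 (rotate(+3)): offset=3, physical=[A,B,C,D,E,F,G,H], logical=[D,E,F,G,H,A,B,C]
After op 2 (swap(2, 6)): offset=3, physical=[A,F,C,D,E,B,G,H], logical=[D,E,B,G,H,A,F,C]
After op 3 (swap(5, 4)): offset=3, physical=[H,F,C,D,E,B,G,A], logical=[D,E,B,G,A,H,F,C]
After op 4 (swap(4, 0)): offset=3, physical=[H,F,C,A,E,B,G,D], logical=[A,E,B,G,D,H,F,C]
After op 5 (rotate(+3)): offset=6, physical=[H,F,C,A,E,B,G,D], logical=[G,D,H,F,C,A,E,B]
After op 6 (rotate(+2)): offset=0, physical=[H,F,C,A,E,B,G,D], logical=[H,F,C,A,E,B,G,D]
After op 7 (rotate(-2)): offset=6, physical=[H,F,C,A,E,B,G,D], logical=[G,D,H,F,C,A,E,B]
After op 8 (rotate(+2)): offset=0, physical=[H,F,C,A,E,B,G,D], logical=[H,F,C,A,E,B,G,D]
After op 9 (rotate(+1)): offset=1, physical=[H,F,C,A,E,B,G,D], logical=[F,C,A,E,B,G,D,H]
After op 10 (rotate(-3)): offset=6, physical=[H,F,C,A,E,B,G,D], logical=[G,D,H,F,C,A,E,B]

Answer: B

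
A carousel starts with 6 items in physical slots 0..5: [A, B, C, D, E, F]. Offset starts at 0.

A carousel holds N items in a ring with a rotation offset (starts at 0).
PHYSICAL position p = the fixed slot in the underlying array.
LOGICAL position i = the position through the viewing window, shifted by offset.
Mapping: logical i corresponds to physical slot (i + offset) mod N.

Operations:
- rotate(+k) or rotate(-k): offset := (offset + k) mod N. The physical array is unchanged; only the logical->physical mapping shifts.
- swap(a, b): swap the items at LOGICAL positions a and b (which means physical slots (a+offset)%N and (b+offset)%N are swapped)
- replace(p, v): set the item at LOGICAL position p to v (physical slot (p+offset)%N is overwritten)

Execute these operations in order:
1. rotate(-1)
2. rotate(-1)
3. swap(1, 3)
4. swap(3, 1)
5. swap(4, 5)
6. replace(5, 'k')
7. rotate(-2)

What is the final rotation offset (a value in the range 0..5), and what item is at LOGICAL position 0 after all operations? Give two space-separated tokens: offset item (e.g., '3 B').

Answer: 2 D

Derivation:
After op 1 (rotate(-1)): offset=5, physical=[A,B,C,D,E,F], logical=[F,A,B,C,D,E]
After op 2 (rotate(-1)): offset=4, physical=[A,B,C,D,E,F], logical=[E,F,A,B,C,D]
After op 3 (swap(1, 3)): offset=4, physical=[A,F,C,D,E,B], logical=[E,B,A,F,C,D]
After op 4 (swap(3, 1)): offset=4, physical=[A,B,C,D,E,F], logical=[E,F,A,B,C,D]
After op 5 (swap(4, 5)): offset=4, physical=[A,B,D,C,E,F], logical=[E,F,A,B,D,C]
After op 6 (replace(5, 'k')): offset=4, physical=[A,B,D,k,E,F], logical=[E,F,A,B,D,k]
After op 7 (rotate(-2)): offset=2, physical=[A,B,D,k,E,F], logical=[D,k,E,F,A,B]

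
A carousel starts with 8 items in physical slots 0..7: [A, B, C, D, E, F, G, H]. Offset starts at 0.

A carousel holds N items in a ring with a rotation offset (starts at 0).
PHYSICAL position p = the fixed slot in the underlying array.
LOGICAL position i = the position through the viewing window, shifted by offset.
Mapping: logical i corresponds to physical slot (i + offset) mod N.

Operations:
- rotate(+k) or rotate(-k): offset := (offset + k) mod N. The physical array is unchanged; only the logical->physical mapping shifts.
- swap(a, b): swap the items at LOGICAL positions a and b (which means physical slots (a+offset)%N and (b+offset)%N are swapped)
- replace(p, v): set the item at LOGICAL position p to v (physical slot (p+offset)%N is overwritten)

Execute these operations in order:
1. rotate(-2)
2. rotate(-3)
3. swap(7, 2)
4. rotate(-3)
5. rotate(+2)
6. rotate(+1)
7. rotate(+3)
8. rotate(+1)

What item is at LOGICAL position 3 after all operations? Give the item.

After op 1 (rotate(-2)): offset=6, physical=[A,B,C,D,E,F,G,H], logical=[G,H,A,B,C,D,E,F]
After op 2 (rotate(-3)): offset=3, physical=[A,B,C,D,E,F,G,H], logical=[D,E,F,G,H,A,B,C]
After op 3 (swap(7, 2)): offset=3, physical=[A,B,F,D,E,C,G,H], logical=[D,E,C,G,H,A,B,F]
After op 4 (rotate(-3)): offset=0, physical=[A,B,F,D,E,C,G,H], logical=[A,B,F,D,E,C,G,H]
After op 5 (rotate(+2)): offset=2, physical=[A,B,F,D,E,C,G,H], logical=[F,D,E,C,G,H,A,B]
After op 6 (rotate(+1)): offset=3, physical=[A,B,F,D,E,C,G,H], logical=[D,E,C,G,H,A,B,F]
After op 7 (rotate(+3)): offset=6, physical=[A,B,F,D,E,C,G,H], logical=[G,H,A,B,F,D,E,C]
After op 8 (rotate(+1)): offset=7, physical=[A,B,F,D,E,C,G,H], logical=[H,A,B,F,D,E,C,G]

Answer: F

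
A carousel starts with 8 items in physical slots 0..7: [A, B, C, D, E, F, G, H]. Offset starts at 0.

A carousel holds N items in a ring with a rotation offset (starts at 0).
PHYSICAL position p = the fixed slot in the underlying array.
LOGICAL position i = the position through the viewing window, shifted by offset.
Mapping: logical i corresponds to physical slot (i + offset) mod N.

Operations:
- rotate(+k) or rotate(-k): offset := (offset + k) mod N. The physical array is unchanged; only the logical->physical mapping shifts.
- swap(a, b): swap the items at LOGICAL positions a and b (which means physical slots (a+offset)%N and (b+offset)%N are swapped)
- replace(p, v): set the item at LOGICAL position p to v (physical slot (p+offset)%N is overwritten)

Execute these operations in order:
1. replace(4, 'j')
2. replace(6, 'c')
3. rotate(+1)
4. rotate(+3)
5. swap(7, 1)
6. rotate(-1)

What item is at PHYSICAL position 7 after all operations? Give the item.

Answer: H

Derivation:
After op 1 (replace(4, 'j')): offset=0, physical=[A,B,C,D,j,F,G,H], logical=[A,B,C,D,j,F,G,H]
After op 2 (replace(6, 'c')): offset=0, physical=[A,B,C,D,j,F,c,H], logical=[A,B,C,D,j,F,c,H]
After op 3 (rotate(+1)): offset=1, physical=[A,B,C,D,j,F,c,H], logical=[B,C,D,j,F,c,H,A]
After op 4 (rotate(+3)): offset=4, physical=[A,B,C,D,j,F,c,H], logical=[j,F,c,H,A,B,C,D]
After op 5 (swap(7, 1)): offset=4, physical=[A,B,C,F,j,D,c,H], logical=[j,D,c,H,A,B,C,F]
After op 6 (rotate(-1)): offset=3, physical=[A,B,C,F,j,D,c,H], logical=[F,j,D,c,H,A,B,C]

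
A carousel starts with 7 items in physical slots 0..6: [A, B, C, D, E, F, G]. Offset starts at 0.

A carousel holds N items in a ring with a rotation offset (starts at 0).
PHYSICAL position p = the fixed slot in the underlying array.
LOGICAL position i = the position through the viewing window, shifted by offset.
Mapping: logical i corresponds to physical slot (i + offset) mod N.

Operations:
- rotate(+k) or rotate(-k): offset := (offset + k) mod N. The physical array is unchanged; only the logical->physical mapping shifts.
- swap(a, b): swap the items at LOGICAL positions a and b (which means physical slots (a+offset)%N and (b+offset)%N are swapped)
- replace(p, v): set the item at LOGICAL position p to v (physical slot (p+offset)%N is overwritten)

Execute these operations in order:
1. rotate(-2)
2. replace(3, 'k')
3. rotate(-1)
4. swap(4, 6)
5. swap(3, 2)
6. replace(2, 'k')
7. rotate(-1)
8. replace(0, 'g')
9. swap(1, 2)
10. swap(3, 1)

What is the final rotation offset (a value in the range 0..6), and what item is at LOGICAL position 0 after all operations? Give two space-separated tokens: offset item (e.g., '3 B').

Answer: 3 g

Derivation:
After op 1 (rotate(-2)): offset=5, physical=[A,B,C,D,E,F,G], logical=[F,G,A,B,C,D,E]
After op 2 (replace(3, 'k')): offset=5, physical=[A,k,C,D,E,F,G], logical=[F,G,A,k,C,D,E]
After op 3 (rotate(-1)): offset=4, physical=[A,k,C,D,E,F,G], logical=[E,F,G,A,k,C,D]
After op 4 (swap(4, 6)): offset=4, physical=[A,D,C,k,E,F,G], logical=[E,F,G,A,D,C,k]
After op 5 (swap(3, 2)): offset=4, physical=[G,D,C,k,E,F,A], logical=[E,F,A,G,D,C,k]
After op 6 (replace(2, 'k')): offset=4, physical=[G,D,C,k,E,F,k], logical=[E,F,k,G,D,C,k]
After op 7 (rotate(-1)): offset=3, physical=[G,D,C,k,E,F,k], logical=[k,E,F,k,G,D,C]
After op 8 (replace(0, 'g')): offset=3, physical=[G,D,C,g,E,F,k], logical=[g,E,F,k,G,D,C]
After op 9 (swap(1, 2)): offset=3, physical=[G,D,C,g,F,E,k], logical=[g,F,E,k,G,D,C]
After op 10 (swap(3, 1)): offset=3, physical=[G,D,C,g,k,E,F], logical=[g,k,E,F,G,D,C]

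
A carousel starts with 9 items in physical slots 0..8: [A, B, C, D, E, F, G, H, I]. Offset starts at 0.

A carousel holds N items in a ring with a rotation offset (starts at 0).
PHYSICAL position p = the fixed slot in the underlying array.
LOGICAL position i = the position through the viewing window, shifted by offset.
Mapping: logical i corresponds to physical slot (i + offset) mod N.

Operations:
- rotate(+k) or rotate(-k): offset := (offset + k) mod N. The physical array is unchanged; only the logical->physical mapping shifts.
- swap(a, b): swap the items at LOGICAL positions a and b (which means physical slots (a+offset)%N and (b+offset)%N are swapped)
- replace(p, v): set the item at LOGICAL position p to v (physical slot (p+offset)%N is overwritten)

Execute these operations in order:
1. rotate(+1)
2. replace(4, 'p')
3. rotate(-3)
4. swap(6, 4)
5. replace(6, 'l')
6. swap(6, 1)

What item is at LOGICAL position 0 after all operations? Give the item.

After op 1 (rotate(+1)): offset=1, physical=[A,B,C,D,E,F,G,H,I], logical=[B,C,D,E,F,G,H,I,A]
After op 2 (replace(4, 'p')): offset=1, physical=[A,B,C,D,E,p,G,H,I], logical=[B,C,D,E,p,G,H,I,A]
After op 3 (rotate(-3)): offset=7, physical=[A,B,C,D,E,p,G,H,I], logical=[H,I,A,B,C,D,E,p,G]
After op 4 (swap(6, 4)): offset=7, physical=[A,B,E,D,C,p,G,H,I], logical=[H,I,A,B,E,D,C,p,G]
After op 5 (replace(6, 'l')): offset=7, physical=[A,B,E,D,l,p,G,H,I], logical=[H,I,A,B,E,D,l,p,G]
After op 6 (swap(6, 1)): offset=7, physical=[A,B,E,D,I,p,G,H,l], logical=[H,l,A,B,E,D,I,p,G]

Answer: H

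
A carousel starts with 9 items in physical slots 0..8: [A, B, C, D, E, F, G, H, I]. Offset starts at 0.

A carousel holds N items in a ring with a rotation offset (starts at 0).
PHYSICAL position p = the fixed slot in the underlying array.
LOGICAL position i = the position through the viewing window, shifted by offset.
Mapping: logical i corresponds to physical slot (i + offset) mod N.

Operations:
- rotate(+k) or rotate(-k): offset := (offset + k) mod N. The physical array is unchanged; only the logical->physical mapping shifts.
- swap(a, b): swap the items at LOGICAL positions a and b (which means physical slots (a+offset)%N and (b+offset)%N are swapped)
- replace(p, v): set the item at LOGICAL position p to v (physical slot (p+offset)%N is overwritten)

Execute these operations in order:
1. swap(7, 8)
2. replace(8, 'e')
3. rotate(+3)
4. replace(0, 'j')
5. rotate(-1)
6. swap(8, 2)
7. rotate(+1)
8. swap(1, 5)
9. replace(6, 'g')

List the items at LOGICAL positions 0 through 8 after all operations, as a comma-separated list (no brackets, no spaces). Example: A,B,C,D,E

Answer: j,e,F,G,I,B,g,E,C

Derivation:
After op 1 (swap(7, 8)): offset=0, physical=[A,B,C,D,E,F,G,I,H], logical=[A,B,C,D,E,F,G,I,H]
After op 2 (replace(8, 'e')): offset=0, physical=[A,B,C,D,E,F,G,I,e], logical=[A,B,C,D,E,F,G,I,e]
After op 3 (rotate(+3)): offset=3, physical=[A,B,C,D,E,F,G,I,e], logical=[D,E,F,G,I,e,A,B,C]
After op 4 (replace(0, 'j')): offset=3, physical=[A,B,C,j,E,F,G,I,e], logical=[j,E,F,G,I,e,A,B,C]
After op 5 (rotate(-1)): offset=2, physical=[A,B,C,j,E,F,G,I,e], logical=[C,j,E,F,G,I,e,A,B]
After op 6 (swap(8, 2)): offset=2, physical=[A,E,C,j,B,F,G,I,e], logical=[C,j,B,F,G,I,e,A,E]
After op 7 (rotate(+1)): offset=3, physical=[A,E,C,j,B,F,G,I,e], logical=[j,B,F,G,I,e,A,E,C]
After op 8 (swap(1, 5)): offset=3, physical=[A,E,C,j,e,F,G,I,B], logical=[j,e,F,G,I,B,A,E,C]
After op 9 (replace(6, 'g')): offset=3, physical=[g,E,C,j,e,F,G,I,B], logical=[j,e,F,G,I,B,g,E,C]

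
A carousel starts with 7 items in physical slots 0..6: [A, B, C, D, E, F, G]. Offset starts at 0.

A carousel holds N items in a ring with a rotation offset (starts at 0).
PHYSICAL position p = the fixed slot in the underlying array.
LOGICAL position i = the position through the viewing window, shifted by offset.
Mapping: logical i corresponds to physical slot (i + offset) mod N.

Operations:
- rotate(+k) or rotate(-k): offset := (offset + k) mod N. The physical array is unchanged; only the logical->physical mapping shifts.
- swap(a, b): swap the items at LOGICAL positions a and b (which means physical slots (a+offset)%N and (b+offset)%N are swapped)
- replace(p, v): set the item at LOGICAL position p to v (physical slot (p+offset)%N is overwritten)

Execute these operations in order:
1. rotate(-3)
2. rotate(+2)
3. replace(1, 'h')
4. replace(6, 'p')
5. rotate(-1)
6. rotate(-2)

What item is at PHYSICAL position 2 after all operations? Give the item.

After op 1 (rotate(-3)): offset=4, physical=[A,B,C,D,E,F,G], logical=[E,F,G,A,B,C,D]
After op 2 (rotate(+2)): offset=6, physical=[A,B,C,D,E,F,G], logical=[G,A,B,C,D,E,F]
After op 3 (replace(1, 'h')): offset=6, physical=[h,B,C,D,E,F,G], logical=[G,h,B,C,D,E,F]
After op 4 (replace(6, 'p')): offset=6, physical=[h,B,C,D,E,p,G], logical=[G,h,B,C,D,E,p]
After op 5 (rotate(-1)): offset=5, physical=[h,B,C,D,E,p,G], logical=[p,G,h,B,C,D,E]
After op 6 (rotate(-2)): offset=3, physical=[h,B,C,D,E,p,G], logical=[D,E,p,G,h,B,C]

Answer: C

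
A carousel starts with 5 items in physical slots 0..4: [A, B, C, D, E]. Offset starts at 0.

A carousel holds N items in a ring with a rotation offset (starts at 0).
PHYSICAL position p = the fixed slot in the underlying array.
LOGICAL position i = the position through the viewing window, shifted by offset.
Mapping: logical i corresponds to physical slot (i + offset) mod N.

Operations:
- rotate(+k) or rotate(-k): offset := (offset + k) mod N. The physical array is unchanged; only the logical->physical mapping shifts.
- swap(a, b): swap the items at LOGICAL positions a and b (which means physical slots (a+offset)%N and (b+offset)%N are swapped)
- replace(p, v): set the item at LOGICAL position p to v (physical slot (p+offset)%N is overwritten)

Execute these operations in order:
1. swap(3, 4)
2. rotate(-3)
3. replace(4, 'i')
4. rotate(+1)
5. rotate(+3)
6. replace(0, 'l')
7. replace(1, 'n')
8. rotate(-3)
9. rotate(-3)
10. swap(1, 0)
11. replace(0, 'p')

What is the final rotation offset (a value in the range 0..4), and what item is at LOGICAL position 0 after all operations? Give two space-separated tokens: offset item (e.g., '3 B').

Answer: 0 p

Derivation:
After op 1 (swap(3, 4)): offset=0, physical=[A,B,C,E,D], logical=[A,B,C,E,D]
After op 2 (rotate(-3)): offset=2, physical=[A,B,C,E,D], logical=[C,E,D,A,B]
After op 3 (replace(4, 'i')): offset=2, physical=[A,i,C,E,D], logical=[C,E,D,A,i]
After op 4 (rotate(+1)): offset=3, physical=[A,i,C,E,D], logical=[E,D,A,i,C]
After op 5 (rotate(+3)): offset=1, physical=[A,i,C,E,D], logical=[i,C,E,D,A]
After op 6 (replace(0, 'l')): offset=1, physical=[A,l,C,E,D], logical=[l,C,E,D,A]
After op 7 (replace(1, 'n')): offset=1, physical=[A,l,n,E,D], logical=[l,n,E,D,A]
After op 8 (rotate(-3)): offset=3, physical=[A,l,n,E,D], logical=[E,D,A,l,n]
After op 9 (rotate(-3)): offset=0, physical=[A,l,n,E,D], logical=[A,l,n,E,D]
After op 10 (swap(1, 0)): offset=0, physical=[l,A,n,E,D], logical=[l,A,n,E,D]
After op 11 (replace(0, 'p')): offset=0, physical=[p,A,n,E,D], logical=[p,A,n,E,D]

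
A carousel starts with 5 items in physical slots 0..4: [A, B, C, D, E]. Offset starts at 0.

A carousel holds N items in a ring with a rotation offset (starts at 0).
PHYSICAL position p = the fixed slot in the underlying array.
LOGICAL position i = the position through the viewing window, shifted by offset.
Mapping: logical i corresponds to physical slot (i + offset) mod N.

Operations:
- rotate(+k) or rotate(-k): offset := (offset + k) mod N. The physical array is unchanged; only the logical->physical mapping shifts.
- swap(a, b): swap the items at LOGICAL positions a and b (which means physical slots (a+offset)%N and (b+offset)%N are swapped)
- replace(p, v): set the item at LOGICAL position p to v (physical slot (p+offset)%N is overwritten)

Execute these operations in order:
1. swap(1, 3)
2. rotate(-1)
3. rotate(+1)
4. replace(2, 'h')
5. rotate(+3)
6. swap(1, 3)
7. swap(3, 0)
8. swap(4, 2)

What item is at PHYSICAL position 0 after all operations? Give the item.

Answer: h

Derivation:
After op 1 (swap(1, 3)): offset=0, physical=[A,D,C,B,E], logical=[A,D,C,B,E]
After op 2 (rotate(-1)): offset=4, physical=[A,D,C,B,E], logical=[E,A,D,C,B]
After op 3 (rotate(+1)): offset=0, physical=[A,D,C,B,E], logical=[A,D,C,B,E]
After op 4 (replace(2, 'h')): offset=0, physical=[A,D,h,B,E], logical=[A,D,h,B,E]
After op 5 (rotate(+3)): offset=3, physical=[A,D,h,B,E], logical=[B,E,A,D,h]
After op 6 (swap(1, 3)): offset=3, physical=[A,E,h,B,D], logical=[B,D,A,E,h]
After op 7 (swap(3, 0)): offset=3, physical=[A,B,h,E,D], logical=[E,D,A,B,h]
After op 8 (swap(4, 2)): offset=3, physical=[h,B,A,E,D], logical=[E,D,h,B,A]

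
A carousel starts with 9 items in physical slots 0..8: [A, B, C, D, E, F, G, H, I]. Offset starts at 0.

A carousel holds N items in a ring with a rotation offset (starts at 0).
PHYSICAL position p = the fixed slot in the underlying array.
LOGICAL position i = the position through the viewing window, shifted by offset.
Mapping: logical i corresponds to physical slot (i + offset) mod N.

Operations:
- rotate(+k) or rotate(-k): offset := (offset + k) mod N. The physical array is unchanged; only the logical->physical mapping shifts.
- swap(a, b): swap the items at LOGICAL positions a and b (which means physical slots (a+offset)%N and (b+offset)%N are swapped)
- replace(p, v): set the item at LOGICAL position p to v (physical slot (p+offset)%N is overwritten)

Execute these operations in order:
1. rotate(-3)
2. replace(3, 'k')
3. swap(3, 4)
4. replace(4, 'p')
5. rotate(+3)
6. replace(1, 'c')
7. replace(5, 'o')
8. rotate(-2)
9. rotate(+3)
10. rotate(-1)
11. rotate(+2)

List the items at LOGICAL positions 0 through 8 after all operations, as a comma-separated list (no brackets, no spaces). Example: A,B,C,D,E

Answer: C,D,E,o,G,H,I,B,c

Derivation:
After op 1 (rotate(-3)): offset=6, physical=[A,B,C,D,E,F,G,H,I], logical=[G,H,I,A,B,C,D,E,F]
After op 2 (replace(3, 'k')): offset=6, physical=[k,B,C,D,E,F,G,H,I], logical=[G,H,I,k,B,C,D,E,F]
After op 3 (swap(3, 4)): offset=6, physical=[B,k,C,D,E,F,G,H,I], logical=[G,H,I,B,k,C,D,E,F]
After op 4 (replace(4, 'p')): offset=6, physical=[B,p,C,D,E,F,G,H,I], logical=[G,H,I,B,p,C,D,E,F]
After op 5 (rotate(+3)): offset=0, physical=[B,p,C,D,E,F,G,H,I], logical=[B,p,C,D,E,F,G,H,I]
After op 6 (replace(1, 'c')): offset=0, physical=[B,c,C,D,E,F,G,H,I], logical=[B,c,C,D,E,F,G,H,I]
After op 7 (replace(5, 'o')): offset=0, physical=[B,c,C,D,E,o,G,H,I], logical=[B,c,C,D,E,o,G,H,I]
After op 8 (rotate(-2)): offset=7, physical=[B,c,C,D,E,o,G,H,I], logical=[H,I,B,c,C,D,E,o,G]
After op 9 (rotate(+3)): offset=1, physical=[B,c,C,D,E,o,G,H,I], logical=[c,C,D,E,o,G,H,I,B]
After op 10 (rotate(-1)): offset=0, physical=[B,c,C,D,E,o,G,H,I], logical=[B,c,C,D,E,o,G,H,I]
After op 11 (rotate(+2)): offset=2, physical=[B,c,C,D,E,o,G,H,I], logical=[C,D,E,o,G,H,I,B,c]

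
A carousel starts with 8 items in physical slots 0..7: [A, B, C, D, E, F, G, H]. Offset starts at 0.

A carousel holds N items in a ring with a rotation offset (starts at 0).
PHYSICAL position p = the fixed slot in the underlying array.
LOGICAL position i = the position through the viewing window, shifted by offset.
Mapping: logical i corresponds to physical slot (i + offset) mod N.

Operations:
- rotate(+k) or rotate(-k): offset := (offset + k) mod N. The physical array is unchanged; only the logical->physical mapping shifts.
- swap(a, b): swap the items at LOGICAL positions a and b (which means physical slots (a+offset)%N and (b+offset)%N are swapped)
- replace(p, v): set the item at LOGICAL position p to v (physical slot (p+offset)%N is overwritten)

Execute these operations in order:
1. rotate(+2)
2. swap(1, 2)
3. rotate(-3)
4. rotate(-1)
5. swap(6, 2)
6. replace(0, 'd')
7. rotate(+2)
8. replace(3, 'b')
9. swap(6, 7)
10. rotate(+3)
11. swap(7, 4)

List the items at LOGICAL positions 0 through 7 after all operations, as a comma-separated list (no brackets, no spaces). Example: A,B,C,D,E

Answer: b,A,F,H,C,D,B,d

Derivation:
After op 1 (rotate(+2)): offset=2, physical=[A,B,C,D,E,F,G,H], logical=[C,D,E,F,G,H,A,B]
After op 2 (swap(1, 2)): offset=2, physical=[A,B,C,E,D,F,G,H], logical=[C,E,D,F,G,H,A,B]
After op 3 (rotate(-3)): offset=7, physical=[A,B,C,E,D,F,G,H], logical=[H,A,B,C,E,D,F,G]
After op 4 (rotate(-1)): offset=6, physical=[A,B,C,E,D,F,G,H], logical=[G,H,A,B,C,E,D,F]
After op 5 (swap(6, 2)): offset=6, physical=[D,B,C,E,A,F,G,H], logical=[G,H,D,B,C,E,A,F]
After op 6 (replace(0, 'd')): offset=6, physical=[D,B,C,E,A,F,d,H], logical=[d,H,D,B,C,E,A,F]
After op 7 (rotate(+2)): offset=0, physical=[D,B,C,E,A,F,d,H], logical=[D,B,C,E,A,F,d,H]
After op 8 (replace(3, 'b')): offset=0, physical=[D,B,C,b,A,F,d,H], logical=[D,B,C,b,A,F,d,H]
After op 9 (swap(6, 7)): offset=0, physical=[D,B,C,b,A,F,H,d], logical=[D,B,C,b,A,F,H,d]
After op 10 (rotate(+3)): offset=3, physical=[D,B,C,b,A,F,H,d], logical=[b,A,F,H,d,D,B,C]
After op 11 (swap(7, 4)): offset=3, physical=[D,B,d,b,A,F,H,C], logical=[b,A,F,H,C,D,B,d]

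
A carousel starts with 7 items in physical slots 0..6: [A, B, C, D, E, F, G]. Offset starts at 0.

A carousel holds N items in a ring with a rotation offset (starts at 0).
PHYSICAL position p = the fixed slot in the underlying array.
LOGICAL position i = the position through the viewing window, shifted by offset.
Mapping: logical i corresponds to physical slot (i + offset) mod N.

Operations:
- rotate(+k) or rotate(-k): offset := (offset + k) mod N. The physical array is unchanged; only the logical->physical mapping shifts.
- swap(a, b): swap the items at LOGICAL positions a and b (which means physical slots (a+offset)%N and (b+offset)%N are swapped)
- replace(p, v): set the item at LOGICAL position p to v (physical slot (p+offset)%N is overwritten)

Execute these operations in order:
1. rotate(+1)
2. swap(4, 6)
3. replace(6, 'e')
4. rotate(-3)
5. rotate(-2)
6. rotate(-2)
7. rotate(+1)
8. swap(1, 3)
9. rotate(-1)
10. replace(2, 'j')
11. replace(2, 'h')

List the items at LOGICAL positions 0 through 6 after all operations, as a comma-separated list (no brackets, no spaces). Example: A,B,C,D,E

Answer: B,C,h,E,D,G,e

Derivation:
After op 1 (rotate(+1)): offset=1, physical=[A,B,C,D,E,F,G], logical=[B,C,D,E,F,G,A]
After op 2 (swap(4, 6)): offset=1, physical=[F,B,C,D,E,A,G], logical=[B,C,D,E,A,G,F]
After op 3 (replace(6, 'e')): offset=1, physical=[e,B,C,D,E,A,G], logical=[B,C,D,E,A,G,e]
After op 4 (rotate(-3)): offset=5, physical=[e,B,C,D,E,A,G], logical=[A,G,e,B,C,D,E]
After op 5 (rotate(-2)): offset=3, physical=[e,B,C,D,E,A,G], logical=[D,E,A,G,e,B,C]
After op 6 (rotate(-2)): offset=1, physical=[e,B,C,D,E,A,G], logical=[B,C,D,E,A,G,e]
After op 7 (rotate(+1)): offset=2, physical=[e,B,C,D,E,A,G], logical=[C,D,E,A,G,e,B]
After op 8 (swap(1, 3)): offset=2, physical=[e,B,C,A,E,D,G], logical=[C,A,E,D,G,e,B]
After op 9 (rotate(-1)): offset=1, physical=[e,B,C,A,E,D,G], logical=[B,C,A,E,D,G,e]
After op 10 (replace(2, 'j')): offset=1, physical=[e,B,C,j,E,D,G], logical=[B,C,j,E,D,G,e]
After op 11 (replace(2, 'h')): offset=1, physical=[e,B,C,h,E,D,G], logical=[B,C,h,E,D,G,e]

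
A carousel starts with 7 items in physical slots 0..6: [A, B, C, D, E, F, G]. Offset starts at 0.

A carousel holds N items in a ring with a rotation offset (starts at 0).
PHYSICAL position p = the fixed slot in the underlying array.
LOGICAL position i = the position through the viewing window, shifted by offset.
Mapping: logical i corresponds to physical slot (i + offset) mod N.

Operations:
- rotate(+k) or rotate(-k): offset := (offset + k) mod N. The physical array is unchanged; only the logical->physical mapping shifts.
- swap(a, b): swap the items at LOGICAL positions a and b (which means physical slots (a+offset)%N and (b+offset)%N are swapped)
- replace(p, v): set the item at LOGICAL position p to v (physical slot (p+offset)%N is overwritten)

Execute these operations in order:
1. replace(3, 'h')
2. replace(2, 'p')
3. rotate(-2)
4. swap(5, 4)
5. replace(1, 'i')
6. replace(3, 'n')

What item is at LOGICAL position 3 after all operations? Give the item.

Answer: n

Derivation:
After op 1 (replace(3, 'h')): offset=0, physical=[A,B,C,h,E,F,G], logical=[A,B,C,h,E,F,G]
After op 2 (replace(2, 'p')): offset=0, physical=[A,B,p,h,E,F,G], logical=[A,B,p,h,E,F,G]
After op 3 (rotate(-2)): offset=5, physical=[A,B,p,h,E,F,G], logical=[F,G,A,B,p,h,E]
After op 4 (swap(5, 4)): offset=5, physical=[A,B,h,p,E,F,G], logical=[F,G,A,B,h,p,E]
After op 5 (replace(1, 'i')): offset=5, physical=[A,B,h,p,E,F,i], logical=[F,i,A,B,h,p,E]
After op 6 (replace(3, 'n')): offset=5, physical=[A,n,h,p,E,F,i], logical=[F,i,A,n,h,p,E]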